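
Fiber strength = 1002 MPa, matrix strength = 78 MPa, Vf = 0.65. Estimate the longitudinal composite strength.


sigma_1 = sigma_f*Vf + sigma_m*(1-Vf) = 1002*0.65 + 78*0.35 = 678.6 MPa

678.6 MPa


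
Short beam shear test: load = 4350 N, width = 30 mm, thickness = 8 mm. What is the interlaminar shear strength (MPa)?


ILSS = 3F/(4bh) = 3*4350/(4*30*8) = 13.59 MPa

13.59 MPa


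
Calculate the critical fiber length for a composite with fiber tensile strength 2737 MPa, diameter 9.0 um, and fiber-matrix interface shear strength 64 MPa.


Lc = sigma_f * d / (2 * tau_i) = 2737 * 9.0 / (2 * 64) = 192.4 um

192.4 um


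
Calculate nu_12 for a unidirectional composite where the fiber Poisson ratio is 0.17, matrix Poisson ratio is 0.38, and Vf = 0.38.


nu_12 = nu_f*Vf + nu_m*(1-Vf) = 0.17*0.38 + 0.38*0.62 = 0.3002

0.3002


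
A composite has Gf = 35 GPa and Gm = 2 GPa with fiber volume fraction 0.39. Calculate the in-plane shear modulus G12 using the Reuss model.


1/G12 = Vf/Gf + (1-Vf)/Gm = 0.39/35 + 0.61/2
G12 = 3.16 GPa

3.16 GPa


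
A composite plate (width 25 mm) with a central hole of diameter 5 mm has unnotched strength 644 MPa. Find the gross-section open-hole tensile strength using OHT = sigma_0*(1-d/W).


OHT = sigma_0*(1-d/W) = 644*(1-5/25) = 515.2 MPa

515.2 MPa


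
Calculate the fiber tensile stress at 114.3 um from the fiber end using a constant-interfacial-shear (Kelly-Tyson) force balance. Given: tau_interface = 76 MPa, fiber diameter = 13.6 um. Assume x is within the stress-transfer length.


Force balance: sigma_f * (pi*d^2/4) = tau * (pi*d) * x  ->  sigma_f = 4 * tau * x / d
sigma_f = 4 * 76 * 114.3 / 13.6 = 2554.9 MPa

2554.9 MPa


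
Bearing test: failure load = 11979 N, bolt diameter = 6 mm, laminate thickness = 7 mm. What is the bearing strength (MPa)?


sigma_br = F/(d*h) = 11979/(6*7) = 285.2 MPa

285.2 MPa


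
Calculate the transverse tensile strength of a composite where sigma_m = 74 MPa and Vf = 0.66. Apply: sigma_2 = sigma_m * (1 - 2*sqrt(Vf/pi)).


factor = 1 - 2*sqrt(0.66/pi) = 0.0833
sigma_2 = 74 * 0.0833 = 6.16 MPa

6.16 MPa


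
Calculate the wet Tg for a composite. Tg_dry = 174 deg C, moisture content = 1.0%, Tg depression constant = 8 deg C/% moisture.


Tg_wet = Tg_dry - k*moisture = 174 - 8*1.0 = 166.0 deg C

166.0 deg C


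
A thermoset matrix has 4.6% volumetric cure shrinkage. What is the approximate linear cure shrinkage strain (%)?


Linear shrinkage ≈ vol_shrink/3 = 4.6/3 = 1.533%

1.533%


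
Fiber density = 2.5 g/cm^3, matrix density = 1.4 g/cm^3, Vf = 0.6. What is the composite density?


rho_c = rho_f*Vf + rho_m*(1-Vf) = 2.5*0.6 + 1.4*0.4 = 2.06 g/cm^3

2.06 g/cm^3


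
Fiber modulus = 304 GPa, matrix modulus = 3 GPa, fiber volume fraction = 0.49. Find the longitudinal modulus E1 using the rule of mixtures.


E1 = Ef*Vf + Em*(1-Vf) = 304*0.49 + 3*0.51 = 150.49 GPa

150.49 GPa


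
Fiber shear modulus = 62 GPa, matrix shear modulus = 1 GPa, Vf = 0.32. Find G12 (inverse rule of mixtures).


1/G12 = Vf/Gf + (1-Vf)/Gm = 0.32/62 + 0.68/1
G12 = 1.46 GPa

1.46 GPa


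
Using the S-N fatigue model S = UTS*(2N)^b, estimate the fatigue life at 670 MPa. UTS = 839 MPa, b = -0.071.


N = 0.5 * (S/UTS)^(1/b) = 0.5 * (670/839)^(1/-0.071) = 11.8808 cycles

11.8808 cycles


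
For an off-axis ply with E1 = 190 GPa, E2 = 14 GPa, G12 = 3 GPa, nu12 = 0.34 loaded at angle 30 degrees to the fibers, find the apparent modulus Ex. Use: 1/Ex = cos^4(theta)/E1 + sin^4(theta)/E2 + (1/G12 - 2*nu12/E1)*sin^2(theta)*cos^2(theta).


cos^4(30) = 0.5625, sin^4(30) = 0.0625, sin^2(30)*cos^2(30) = 0.1875
1/G12 - 2*nu12/E1 = 1/3 - 2*0.34/190 = 0.329754 GPa^-1
1/Ex = 0.5625/190 + 0.0625/14 + 0.329754*0.1875 = 0.0692538 GPa^-1
Ex = 14.44 GPa

14.44 GPa


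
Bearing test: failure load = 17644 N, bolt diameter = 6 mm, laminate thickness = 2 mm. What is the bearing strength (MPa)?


sigma_br = F/(d*h) = 17644/(6*2) = 1470.3 MPa

1470.3 MPa


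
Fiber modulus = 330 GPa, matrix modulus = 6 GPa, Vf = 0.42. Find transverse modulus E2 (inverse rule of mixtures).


1/E2 = Vf/Ef + (1-Vf)/Em = 0.42/330 + 0.58/6
E2 = 10.21 GPa

10.21 GPa


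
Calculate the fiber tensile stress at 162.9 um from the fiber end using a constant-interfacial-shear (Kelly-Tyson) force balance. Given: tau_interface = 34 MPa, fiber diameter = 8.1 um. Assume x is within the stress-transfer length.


Force balance: sigma_f * (pi*d^2/4) = tau * (pi*d) * x  ->  sigma_f = 4 * tau * x / d
sigma_f = 4 * 34 * 162.9 / 8.1 = 2735.1 MPa

2735.1 MPa


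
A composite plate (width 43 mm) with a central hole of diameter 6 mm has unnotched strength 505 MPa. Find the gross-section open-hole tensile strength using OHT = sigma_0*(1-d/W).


OHT = sigma_0*(1-d/W) = 505*(1-6/43) = 434.5 MPa

434.5 MPa


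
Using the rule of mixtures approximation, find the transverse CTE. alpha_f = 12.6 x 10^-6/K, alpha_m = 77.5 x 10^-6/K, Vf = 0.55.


alpha_2 = alpha_f*Vf + alpha_m*(1-Vf) = 12.6*0.55 + 77.5*0.45 = 41.8 x 10^-6/K

41.8 x 10^-6/K


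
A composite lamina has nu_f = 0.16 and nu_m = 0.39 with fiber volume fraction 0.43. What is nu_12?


nu_12 = nu_f*Vf + nu_m*(1-Vf) = 0.16*0.43 + 0.39*0.57 = 0.2911

0.2911


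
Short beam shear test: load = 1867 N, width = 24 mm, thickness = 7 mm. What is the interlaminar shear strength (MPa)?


ILSS = 3F/(4bh) = 3*1867/(4*24*7) = 8.33 MPa

8.33 MPa


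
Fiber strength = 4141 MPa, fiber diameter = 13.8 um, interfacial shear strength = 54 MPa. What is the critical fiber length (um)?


Lc = sigma_f * d / (2 * tau_i) = 4141 * 13.8 / (2 * 54) = 529.1 um

529.1 um


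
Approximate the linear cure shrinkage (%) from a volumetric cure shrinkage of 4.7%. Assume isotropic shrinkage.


Linear shrinkage ≈ vol_shrink/3 = 4.7/3 = 1.567%

1.567%


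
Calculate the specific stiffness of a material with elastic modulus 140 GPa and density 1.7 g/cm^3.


Specific stiffness = E/rho = 140/1.7 = 82.4 GPa/(g/cm^3)

82.4 GPa/(g/cm^3)


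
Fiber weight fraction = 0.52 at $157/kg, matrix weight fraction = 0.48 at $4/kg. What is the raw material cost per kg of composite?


Cost = cost_f*Wf + cost_m*Wm = 157*0.52 + 4*0.48 = $83.56/kg

$83.56/kg


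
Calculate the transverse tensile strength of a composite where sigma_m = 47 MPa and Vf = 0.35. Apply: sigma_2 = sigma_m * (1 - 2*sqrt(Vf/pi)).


factor = 1 - 2*sqrt(0.35/pi) = 0.3324
sigma_2 = 47 * 0.3324 = 15.62 MPa

15.62 MPa


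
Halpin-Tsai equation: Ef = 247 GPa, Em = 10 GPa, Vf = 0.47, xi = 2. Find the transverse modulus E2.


eta = (Ef/Em - 1)/(Ef/Em + xi) = (24.7 - 1)/(24.7 + 2) = 0.8876
E2 = Em*(1+xi*eta*Vf)/(1-eta*Vf) = 31.47 GPa

31.47 GPa


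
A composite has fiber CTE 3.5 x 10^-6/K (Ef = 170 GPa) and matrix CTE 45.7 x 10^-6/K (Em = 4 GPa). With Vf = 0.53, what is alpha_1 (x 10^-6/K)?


E1 = Ef*Vf + Em*(1-Vf) = 91.98
alpha_1 = (alpha_f*Ef*Vf + alpha_m*Em*(1-Vf))/E1 = 4.36 x 10^-6/K

4.36 x 10^-6/K


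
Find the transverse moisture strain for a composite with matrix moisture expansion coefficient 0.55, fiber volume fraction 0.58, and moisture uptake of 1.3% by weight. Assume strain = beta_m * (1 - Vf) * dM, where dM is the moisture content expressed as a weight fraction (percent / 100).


dM = 1.3/100 = 0.013
strain = beta_m * (1-Vf) * dM = 0.55 * 0.42 * 0.013 = 0.003003

0.003003


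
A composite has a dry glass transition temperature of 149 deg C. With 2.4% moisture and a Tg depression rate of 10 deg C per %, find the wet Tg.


Tg_wet = Tg_dry - k*moisture = 149 - 10*2.4 = 125.0 deg C

125.0 deg C


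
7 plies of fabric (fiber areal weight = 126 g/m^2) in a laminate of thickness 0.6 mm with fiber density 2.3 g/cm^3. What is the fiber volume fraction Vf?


Vf = n * FAW / (rho_f * h * 1000) = 7 * 126 / (2.3 * 0.6 * 1000) = 0.6391

0.6391


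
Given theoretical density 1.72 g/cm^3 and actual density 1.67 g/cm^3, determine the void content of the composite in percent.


Void% = (rho_theo - rho_actual)/rho_theo * 100 = (1.72 - 1.67)/1.72 * 100 = 2.91%

2.91%


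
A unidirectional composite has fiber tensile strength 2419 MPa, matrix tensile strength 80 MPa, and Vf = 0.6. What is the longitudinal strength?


sigma_1 = sigma_f*Vf + sigma_m*(1-Vf) = 2419*0.6 + 80*0.4 = 1483.4 MPa

1483.4 MPa


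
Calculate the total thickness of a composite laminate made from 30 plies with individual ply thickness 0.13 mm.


h = n * t_ply = 30 * 0.13 = 3.9 mm

3.9 mm


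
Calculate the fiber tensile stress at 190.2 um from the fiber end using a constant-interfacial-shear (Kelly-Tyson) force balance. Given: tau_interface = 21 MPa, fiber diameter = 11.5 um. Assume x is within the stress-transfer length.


Force balance: sigma_f * (pi*d^2/4) = tau * (pi*d) * x  ->  sigma_f = 4 * tau * x / d
sigma_f = 4 * 21 * 190.2 / 11.5 = 1389.3 MPa

1389.3 MPa


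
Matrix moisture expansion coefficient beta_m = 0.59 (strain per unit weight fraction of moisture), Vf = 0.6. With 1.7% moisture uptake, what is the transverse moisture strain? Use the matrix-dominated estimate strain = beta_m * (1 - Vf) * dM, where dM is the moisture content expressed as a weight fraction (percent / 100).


dM = 1.7/100 = 0.017
strain = beta_m * (1-Vf) * dM = 0.59 * 0.4 * 0.017 = 0.004012

0.004012


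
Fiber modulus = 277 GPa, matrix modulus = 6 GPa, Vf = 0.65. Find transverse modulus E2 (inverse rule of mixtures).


1/E2 = Vf/Ef + (1-Vf)/Em = 0.65/277 + 0.35/6
E2 = 16.48 GPa

16.48 GPa


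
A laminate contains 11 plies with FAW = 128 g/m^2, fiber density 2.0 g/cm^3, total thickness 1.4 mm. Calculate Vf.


Vf = n * FAW / (rho_f * h * 1000) = 11 * 128 / (2.0 * 1.4 * 1000) = 0.5029

0.5029


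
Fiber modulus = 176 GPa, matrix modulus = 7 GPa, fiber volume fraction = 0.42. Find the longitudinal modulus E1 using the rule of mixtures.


E1 = Ef*Vf + Em*(1-Vf) = 176*0.42 + 7*0.58 = 77.98 GPa

77.98 GPa


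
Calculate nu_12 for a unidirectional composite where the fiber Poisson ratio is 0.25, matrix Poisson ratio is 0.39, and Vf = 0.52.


nu_12 = nu_f*Vf + nu_m*(1-Vf) = 0.25*0.52 + 0.39*0.48 = 0.3172

0.3172


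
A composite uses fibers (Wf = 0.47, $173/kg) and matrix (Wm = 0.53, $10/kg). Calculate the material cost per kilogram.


Cost = cost_f*Wf + cost_m*Wm = 173*0.47 + 10*0.53 = $86.61/kg

$86.61/kg


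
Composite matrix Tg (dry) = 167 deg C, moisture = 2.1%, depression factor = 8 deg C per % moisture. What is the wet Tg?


Tg_wet = Tg_dry - k*moisture = 167 - 8*2.1 = 150.2 deg C

150.2 deg C


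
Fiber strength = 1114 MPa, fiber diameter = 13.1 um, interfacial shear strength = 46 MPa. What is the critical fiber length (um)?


Lc = sigma_f * d / (2 * tau_i) = 1114 * 13.1 / (2 * 46) = 158.6 um

158.6 um


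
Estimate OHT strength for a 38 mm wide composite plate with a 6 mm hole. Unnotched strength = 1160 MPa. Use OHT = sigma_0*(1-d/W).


OHT = sigma_0*(1-d/W) = 1160*(1-6/38) = 976.8 MPa

976.8 MPa


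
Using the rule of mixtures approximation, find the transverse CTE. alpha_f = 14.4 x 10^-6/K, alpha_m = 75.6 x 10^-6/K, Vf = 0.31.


alpha_2 = alpha_f*Vf + alpha_m*(1-Vf) = 14.4*0.31 + 75.6*0.69 = 56.6 x 10^-6/K

56.6 x 10^-6/K


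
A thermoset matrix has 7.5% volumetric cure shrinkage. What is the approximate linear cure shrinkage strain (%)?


Linear shrinkage ≈ vol_shrink/3 = 7.5/3 = 2.5%

2.5%


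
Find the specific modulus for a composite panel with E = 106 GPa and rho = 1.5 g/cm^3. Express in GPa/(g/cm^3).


Specific stiffness = E/rho = 106/1.5 = 70.7 GPa/(g/cm^3)

70.7 GPa/(g/cm^3)


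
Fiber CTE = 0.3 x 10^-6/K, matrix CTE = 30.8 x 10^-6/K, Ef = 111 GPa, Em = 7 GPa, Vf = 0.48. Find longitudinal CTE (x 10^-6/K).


E1 = Ef*Vf + Em*(1-Vf) = 56.92
alpha_1 = (alpha_f*Ef*Vf + alpha_m*Em*(1-Vf))/E1 = 2.25 x 10^-6/K

2.25 x 10^-6/K


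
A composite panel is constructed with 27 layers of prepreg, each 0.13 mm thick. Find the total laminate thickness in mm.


h = n * t_ply = 27 * 0.13 = 3.51 mm

3.51 mm


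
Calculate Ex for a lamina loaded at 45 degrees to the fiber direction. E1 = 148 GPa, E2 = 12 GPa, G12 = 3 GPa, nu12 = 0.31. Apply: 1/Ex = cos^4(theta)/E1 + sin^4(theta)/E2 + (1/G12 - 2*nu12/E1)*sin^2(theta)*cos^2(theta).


cos^4(45) = 0.25, sin^4(45) = 0.25, sin^2(45)*cos^2(45) = 0.25
1/G12 - 2*nu12/E1 = 1/3 - 2*0.31/148 = 0.329144 GPa^-1
1/Ex = 0.25/148 + 0.25/12 + 0.329144*0.25 = 0.1048086 GPa^-1
Ex = 9.54 GPa

9.54 GPa


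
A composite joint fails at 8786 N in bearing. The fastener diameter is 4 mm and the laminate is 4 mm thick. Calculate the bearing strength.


sigma_br = F/(d*h) = 8786/(4*4) = 549.1 MPa

549.1 MPa


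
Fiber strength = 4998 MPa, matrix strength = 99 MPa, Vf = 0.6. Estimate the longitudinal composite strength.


sigma_1 = sigma_f*Vf + sigma_m*(1-Vf) = 4998*0.6 + 99*0.4 = 3038.4 MPa

3038.4 MPa


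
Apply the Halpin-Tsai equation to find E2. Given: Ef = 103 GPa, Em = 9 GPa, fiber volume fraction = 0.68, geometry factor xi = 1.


eta = (Ef/Em - 1)/(Ef/Em + xi) = (11.4444 - 1)/(11.4444 + 1) = 0.8393
E2 = Em*(1+xi*eta*Vf)/(1-eta*Vf) = 32.93 GPa

32.93 GPa


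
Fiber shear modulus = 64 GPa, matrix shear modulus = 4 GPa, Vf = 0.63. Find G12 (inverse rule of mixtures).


1/G12 = Vf/Gf + (1-Vf)/Gm = 0.63/64 + 0.37/4
G12 = 9.77 GPa

9.77 GPa


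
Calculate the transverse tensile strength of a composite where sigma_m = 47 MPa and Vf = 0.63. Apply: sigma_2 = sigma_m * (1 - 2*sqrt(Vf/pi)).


factor = 1 - 2*sqrt(0.63/pi) = 0.1044
sigma_2 = 47 * 0.1044 = 4.91 MPa

4.91 MPa


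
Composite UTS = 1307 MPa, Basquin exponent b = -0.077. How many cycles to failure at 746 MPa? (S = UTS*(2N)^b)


N = 0.5 * (S/UTS)^(1/b) = 0.5 * (746/1307)^(1/-0.077) = 727.4197 cycles

727.4197 cycles


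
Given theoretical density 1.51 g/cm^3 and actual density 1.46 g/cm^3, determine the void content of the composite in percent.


Void% = (rho_theo - rho_actual)/rho_theo * 100 = (1.51 - 1.46)/1.51 * 100 = 3.31%

3.31%


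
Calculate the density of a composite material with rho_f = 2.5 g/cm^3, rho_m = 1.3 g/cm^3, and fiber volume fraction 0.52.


rho_c = rho_f*Vf + rho_m*(1-Vf) = 2.5*0.52 + 1.3*0.48 = 1.924 g/cm^3

1.924 g/cm^3


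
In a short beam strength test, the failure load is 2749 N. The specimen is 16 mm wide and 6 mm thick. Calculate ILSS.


ILSS = 3F/(4bh) = 3*2749/(4*16*6) = 21.48 MPa

21.48 MPa


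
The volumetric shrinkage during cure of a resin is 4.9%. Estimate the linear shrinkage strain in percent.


Linear shrinkage ≈ vol_shrink/3 = 4.9/3 = 1.633%

1.633%


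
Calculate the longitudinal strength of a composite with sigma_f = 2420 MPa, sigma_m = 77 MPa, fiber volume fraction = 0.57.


sigma_1 = sigma_f*Vf + sigma_m*(1-Vf) = 2420*0.57 + 77*0.43 = 1412.5 MPa

1412.5 MPa


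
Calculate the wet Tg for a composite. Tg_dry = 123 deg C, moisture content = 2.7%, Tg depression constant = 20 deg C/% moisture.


Tg_wet = Tg_dry - k*moisture = 123 - 20*2.7 = 69.0 deg C

69.0 deg C


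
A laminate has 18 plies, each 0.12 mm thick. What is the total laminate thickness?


h = n * t_ply = 18 * 0.12 = 2.16 mm

2.16 mm


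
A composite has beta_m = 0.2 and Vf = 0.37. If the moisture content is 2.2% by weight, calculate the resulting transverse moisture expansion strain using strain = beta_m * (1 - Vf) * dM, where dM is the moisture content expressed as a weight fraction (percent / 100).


dM = 2.2/100 = 0.022
strain = beta_m * (1-Vf) * dM = 0.2 * 0.63 * 0.022 = 0.002772

0.002772


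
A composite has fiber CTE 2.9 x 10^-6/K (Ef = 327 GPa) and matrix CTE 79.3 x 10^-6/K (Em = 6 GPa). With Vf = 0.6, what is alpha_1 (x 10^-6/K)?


E1 = Ef*Vf + Em*(1-Vf) = 198.6
alpha_1 = (alpha_f*Ef*Vf + alpha_m*Em*(1-Vf))/E1 = 3.82 x 10^-6/K

3.82 x 10^-6/K


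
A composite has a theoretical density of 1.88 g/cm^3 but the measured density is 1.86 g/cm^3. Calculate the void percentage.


Void% = (rho_theo - rho_actual)/rho_theo * 100 = (1.88 - 1.86)/1.88 * 100 = 1.06%

1.06%


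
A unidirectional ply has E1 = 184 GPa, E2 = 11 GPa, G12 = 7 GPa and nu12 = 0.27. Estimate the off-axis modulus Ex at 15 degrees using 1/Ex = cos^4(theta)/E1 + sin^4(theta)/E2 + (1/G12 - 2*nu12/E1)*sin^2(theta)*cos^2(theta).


cos^4(15) = 0.870513, sin^4(15) = 0.004487, sin^2(15)*cos^2(15) = 0.0625
1/G12 - 2*nu12/E1 = 1/7 - 2*0.27/184 = 0.139922 GPa^-1
1/Ex = 0.870513/184 + 0.004487/11 + 0.139922*0.0625 = 0.0138841 GPa^-1
Ex = 72.02 GPa

72.02 GPa


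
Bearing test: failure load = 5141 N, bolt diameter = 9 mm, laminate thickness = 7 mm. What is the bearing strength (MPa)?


sigma_br = F/(d*h) = 5141/(9*7) = 81.6 MPa

81.6 MPa


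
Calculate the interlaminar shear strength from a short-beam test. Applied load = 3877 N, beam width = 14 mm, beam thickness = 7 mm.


ILSS = 3F/(4bh) = 3*3877/(4*14*7) = 29.67 MPa

29.67 MPa


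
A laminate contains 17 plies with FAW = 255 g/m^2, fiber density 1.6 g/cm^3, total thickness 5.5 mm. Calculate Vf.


Vf = n * FAW / (rho_f * h * 1000) = 17 * 255 / (1.6 * 5.5 * 1000) = 0.4926

0.4926


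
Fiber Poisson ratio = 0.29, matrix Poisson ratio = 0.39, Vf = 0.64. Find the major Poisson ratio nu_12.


nu_12 = nu_f*Vf + nu_m*(1-Vf) = 0.29*0.64 + 0.39*0.36 = 0.326

0.326


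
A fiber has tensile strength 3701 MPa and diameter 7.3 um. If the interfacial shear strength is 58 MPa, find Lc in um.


Lc = sigma_f * d / (2 * tau_i) = 3701 * 7.3 / (2 * 58) = 232.9 um

232.9 um


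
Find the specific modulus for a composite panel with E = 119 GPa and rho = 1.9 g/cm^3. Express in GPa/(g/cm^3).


Specific stiffness = E/rho = 119/1.9 = 62.6 GPa/(g/cm^3)

62.6 GPa/(g/cm^3)


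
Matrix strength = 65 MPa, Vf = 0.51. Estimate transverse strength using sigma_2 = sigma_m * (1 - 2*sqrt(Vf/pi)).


factor = 1 - 2*sqrt(0.51/pi) = 0.1942
sigma_2 = 65 * 0.1942 = 12.62 MPa

12.62 MPa


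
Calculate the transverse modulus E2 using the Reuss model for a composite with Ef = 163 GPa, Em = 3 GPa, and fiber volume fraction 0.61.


1/E2 = Vf/Ef + (1-Vf)/Em = 0.61/163 + 0.39/3
E2 = 7.48 GPa

7.48 GPa


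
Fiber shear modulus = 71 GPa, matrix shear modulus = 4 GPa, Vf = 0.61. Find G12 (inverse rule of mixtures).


1/G12 = Vf/Gf + (1-Vf)/Gm = 0.61/71 + 0.39/4
G12 = 9.43 GPa

9.43 GPa


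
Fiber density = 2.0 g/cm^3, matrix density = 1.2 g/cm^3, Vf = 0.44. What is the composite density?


rho_c = rho_f*Vf + rho_m*(1-Vf) = 2.0*0.44 + 1.2*0.56 = 1.552 g/cm^3

1.552 g/cm^3


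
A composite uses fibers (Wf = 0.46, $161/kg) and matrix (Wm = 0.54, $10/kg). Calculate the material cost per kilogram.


Cost = cost_f*Wf + cost_m*Wm = 161*0.46 + 10*0.54 = $79.46/kg

$79.46/kg


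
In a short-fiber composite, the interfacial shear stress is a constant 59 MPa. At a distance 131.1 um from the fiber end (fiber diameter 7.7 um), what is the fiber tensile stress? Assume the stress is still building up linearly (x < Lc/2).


Force balance: sigma_f * (pi*d^2/4) = tau * (pi*d) * x  ->  sigma_f = 4 * tau * x / d
sigma_f = 4 * 59 * 131.1 / 7.7 = 4018.1 MPa

4018.1 MPa


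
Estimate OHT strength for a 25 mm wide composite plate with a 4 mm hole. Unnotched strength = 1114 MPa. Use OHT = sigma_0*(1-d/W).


OHT = sigma_0*(1-d/W) = 1114*(1-4/25) = 935.8 MPa

935.8 MPa


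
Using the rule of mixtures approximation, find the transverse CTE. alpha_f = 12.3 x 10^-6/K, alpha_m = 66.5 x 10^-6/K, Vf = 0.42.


alpha_2 = alpha_f*Vf + alpha_m*(1-Vf) = 12.3*0.42 + 66.5*0.58 = 43.7 x 10^-6/K

43.7 x 10^-6/K


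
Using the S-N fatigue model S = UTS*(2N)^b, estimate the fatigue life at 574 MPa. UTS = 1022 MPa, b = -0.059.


N = 0.5 * (S/UTS)^(1/b) = 0.5 * (574/1022)^(1/-0.059) = 8818.4811 cycles

8818.4811 cycles


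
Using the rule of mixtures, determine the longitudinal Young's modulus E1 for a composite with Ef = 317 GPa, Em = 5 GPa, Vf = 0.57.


E1 = Ef*Vf + Em*(1-Vf) = 317*0.57 + 5*0.43 = 182.84 GPa

182.84 GPa


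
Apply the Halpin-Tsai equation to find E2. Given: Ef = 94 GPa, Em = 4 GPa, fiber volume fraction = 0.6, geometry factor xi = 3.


eta = (Ef/Em - 1)/(Ef/Em + xi) = (23.5 - 1)/(23.5 + 3) = 0.8491
E2 = Em*(1+xi*eta*Vf)/(1-eta*Vf) = 20.62 GPa

20.62 GPa


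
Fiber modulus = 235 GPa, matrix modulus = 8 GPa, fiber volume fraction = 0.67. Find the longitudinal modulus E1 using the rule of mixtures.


E1 = Ef*Vf + Em*(1-Vf) = 235*0.67 + 8*0.33 = 160.09 GPa

160.09 GPa


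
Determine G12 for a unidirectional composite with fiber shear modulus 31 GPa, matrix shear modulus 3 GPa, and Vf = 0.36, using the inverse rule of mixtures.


1/G12 = Vf/Gf + (1-Vf)/Gm = 0.36/31 + 0.64/3
G12 = 4.45 GPa

4.45 GPa


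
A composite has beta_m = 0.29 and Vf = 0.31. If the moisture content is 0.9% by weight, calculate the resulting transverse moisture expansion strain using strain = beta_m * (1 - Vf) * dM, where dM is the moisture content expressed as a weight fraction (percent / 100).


dM = 0.9/100 = 0.009
strain = beta_m * (1-Vf) * dM = 0.29 * 0.69 * 0.009 = 0.0018009

0.0018009


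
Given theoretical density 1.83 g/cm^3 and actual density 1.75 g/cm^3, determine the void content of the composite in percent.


Void% = (rho_theo - rho_actual)/rho_theo * 100 = (1.83 - 1.75)/1.83 * 100 = 4.37%

4.37%


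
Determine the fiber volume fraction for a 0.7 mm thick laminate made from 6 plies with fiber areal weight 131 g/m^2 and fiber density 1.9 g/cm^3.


Vf = n * FAW / (rho_f * h * 1000) = 6 * 131 / (1.9 * 0.7 * 1000) = 0.591

0.591


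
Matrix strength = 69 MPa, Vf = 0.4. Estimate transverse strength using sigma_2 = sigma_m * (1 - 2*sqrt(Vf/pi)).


factor = 1 - 2*sqrt(0.4/pi) = 0.2864
sigma_2 = 69 * 0.2864 = 19.76 MPa

19.76 MPa


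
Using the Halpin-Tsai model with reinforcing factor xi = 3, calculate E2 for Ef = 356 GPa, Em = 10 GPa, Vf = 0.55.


eta = (Ef/Em - 1)/(Ef/Em + xi) = (35.6 - 1)/(35.6 + 3) = 0.8964
E2 = Em*(1+xi*eta*Vf)/(1-eta*Vf) = 48.9 GPa

48.9 GPa


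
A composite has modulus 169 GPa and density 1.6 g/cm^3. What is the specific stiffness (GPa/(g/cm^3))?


Specific stiffness = E/rho = 169/1.6 = 105.6 GPa/(g/cm^3)

105.6 GPa/(g/cm^3)


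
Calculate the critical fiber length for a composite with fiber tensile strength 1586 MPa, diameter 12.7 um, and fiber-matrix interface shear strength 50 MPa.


Lc = sigma_f * d / (2 * tau_i) = 1586 * 12.7 / (2 * 50) = 201.4 um

201.4 um


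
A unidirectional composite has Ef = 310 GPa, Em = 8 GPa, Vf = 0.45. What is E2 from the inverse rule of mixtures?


1/E2 = Vf/Ef + (1-Vf)/Em = 0.45/310 + 0.55/8
E2 = 14.24 GPa

14.24 GPa


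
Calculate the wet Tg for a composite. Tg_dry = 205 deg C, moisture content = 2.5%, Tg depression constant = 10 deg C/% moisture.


Tg_wet = Tg_dry - k*moisture = 205 - 10*2.5 = 180.0 deg C

180.0 deg C


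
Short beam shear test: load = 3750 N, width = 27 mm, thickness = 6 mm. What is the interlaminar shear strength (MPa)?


ILSS = 3F/(4bh) = 3*3750/(4*27*6) = 17.36 MPa

17.36 MPa


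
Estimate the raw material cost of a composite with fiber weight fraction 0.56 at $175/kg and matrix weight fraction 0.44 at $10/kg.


Cost = cost_f*Wf + cost_m*Wm = 175*0.56 + 10*0.44 = $102.4/kg

$102.4/kg


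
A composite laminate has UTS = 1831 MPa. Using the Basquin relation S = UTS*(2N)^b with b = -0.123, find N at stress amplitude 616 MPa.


N = 0.5 * (S/UTS)^(1/b) = 0.5 * (616/1831)^(1/-0.123) = 3510.5367 cycles

3510.5367 cycles


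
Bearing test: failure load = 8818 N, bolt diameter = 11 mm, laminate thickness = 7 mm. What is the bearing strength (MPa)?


sigma_br = F/(d*h) = 8818/(11*7) = 114.5 MPa

114.5 MPa


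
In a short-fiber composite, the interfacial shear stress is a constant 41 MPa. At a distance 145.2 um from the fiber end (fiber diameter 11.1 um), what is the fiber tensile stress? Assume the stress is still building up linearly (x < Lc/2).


Force balance: sigma_f * (pi*d^2/4) = tau * (pi*d) * x  ->  sigma_f = 4 * tau * x / d
sigma_f = 4 * 41 * 145.2 / 11.1 = 2145.3 MPa

2145.3 MPa


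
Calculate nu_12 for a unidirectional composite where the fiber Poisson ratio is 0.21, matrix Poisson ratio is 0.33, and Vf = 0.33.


nu_12 = nu_f*Vf + nu_m*(1-Vf) = 0.21*0.33 + 0.33*0.67 = 0.2904

0.2904


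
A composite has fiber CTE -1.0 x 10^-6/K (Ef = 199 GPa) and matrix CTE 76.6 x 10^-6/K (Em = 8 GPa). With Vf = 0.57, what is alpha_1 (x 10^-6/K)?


E1 = Ef*Vf + Em*(1-Vf) = 116.87
alpha_1 = (alpha_f*Ef*Vf + alpha_m*Em*(1-Vf))/E1 = 1.28 x 10^-6/K

1.28 x 10^-6/K


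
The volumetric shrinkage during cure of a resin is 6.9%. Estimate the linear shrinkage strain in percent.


Linear shrinkage ≈ vol_shrink/3 = 6.9/3 = 2.3%

2.3%


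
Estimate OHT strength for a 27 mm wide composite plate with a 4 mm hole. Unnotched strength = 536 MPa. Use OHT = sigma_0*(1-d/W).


OHT = sigma_0*(1-d/W) = 536*(1-4/27) = 456.6 MPa

456.6 MPa


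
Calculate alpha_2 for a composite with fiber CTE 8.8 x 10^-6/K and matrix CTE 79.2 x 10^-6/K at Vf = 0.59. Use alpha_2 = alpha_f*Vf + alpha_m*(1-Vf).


alpha_2 = alpha_f*Vf + alpha_m*(1-Vf) = 8.8*0.59 + 79.2*0.41 = 37.7 x 10^-6/K

37.7 x 10^-6/K


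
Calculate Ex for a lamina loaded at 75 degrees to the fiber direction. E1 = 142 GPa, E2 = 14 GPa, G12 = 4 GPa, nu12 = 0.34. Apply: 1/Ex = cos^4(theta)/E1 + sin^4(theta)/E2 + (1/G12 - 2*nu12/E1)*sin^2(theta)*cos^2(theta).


cos^4(75) = 0.004487, sin^4(75) = 0.870513, sin^2(75)*cos^2(75) = 0.0625
1/G12 - 2*nu12/E1 = 1/4 - 2*0.34/142 = 0.245211 GPa^-1
1/Ex = 0.004487/142 + 0.870513/14 + 0.245211*0.0625 = 0.0775368 GPa^-1
Ex = 12.9 GPa

12.9 GPa


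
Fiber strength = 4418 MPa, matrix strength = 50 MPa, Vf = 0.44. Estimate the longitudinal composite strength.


sigma_1 = sigma_f*Vf + sigma_m*(1-Vf) = 4418*0.44 + 50*0.56 = 1971.9 MPa

1971.9 MPa


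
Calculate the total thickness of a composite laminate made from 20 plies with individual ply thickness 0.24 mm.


h = n * t_ply = 20 * 0.24 = 4.8 mm

4.8 mm


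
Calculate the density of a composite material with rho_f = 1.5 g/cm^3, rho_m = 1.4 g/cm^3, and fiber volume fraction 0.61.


rho_c = rho_f*Vf + rho_m*(1-Vf) = 1.5*0.61 + 1.4*0.39 = 1.461 g/cm^3

1.461 g/cm^3


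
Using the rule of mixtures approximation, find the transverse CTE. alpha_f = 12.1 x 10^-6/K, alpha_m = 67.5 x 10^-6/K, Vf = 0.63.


alpha_2 = alpha_f*Vf + alpha_m*(1-Vf) = 12.1*0.63 + 67.5*0.37 = 32.6 x 10^-6/K

32.6 x 10^-6/K


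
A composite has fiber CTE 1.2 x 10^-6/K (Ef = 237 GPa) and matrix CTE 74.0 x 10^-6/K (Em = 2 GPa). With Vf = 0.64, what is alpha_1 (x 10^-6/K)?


E1 = Ef*Vf + Em*(1-Vf) = 152.4
alpha_1 = (alpha_f*Ef*Vf + alpha_m*Em*(1-Vf))/E1 = 1.54 x 10^-6/K

1.54 x 10^-6/K


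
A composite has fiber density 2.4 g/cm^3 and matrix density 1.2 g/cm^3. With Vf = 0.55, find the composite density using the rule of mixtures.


rho_c = rho_f*Vf + rho_m*(1-Vf) = 2.4*0.55 + 1.2*0.45 = 1.86 g/cm^3

1.86 g/cm^3


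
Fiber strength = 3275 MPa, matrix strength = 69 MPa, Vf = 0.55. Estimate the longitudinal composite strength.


sigma_1 = sigma_f*Vf + sigma_m*(1-Vf) = 3275*0.55 + 69*0.45 = 1832.3 MPa

1832.3 MPa


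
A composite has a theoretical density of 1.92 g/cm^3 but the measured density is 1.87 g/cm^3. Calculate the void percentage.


Void% = (rho_theo - rho_actual)/rho_theo * 100 = (1.92 - 1.87)/1.92 * 100 = 2.6%

2.6%


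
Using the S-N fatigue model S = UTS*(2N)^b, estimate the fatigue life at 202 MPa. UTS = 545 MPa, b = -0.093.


N = 0.5 * (S/UTS)^(1/b) = 0.5 * (202/545)^(1/-0.093) = 21570.6835 cycles

21570.6835 cycles


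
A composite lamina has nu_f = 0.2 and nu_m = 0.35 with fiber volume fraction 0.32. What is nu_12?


nu_12 = nu_f*Vf + nu_m*(1-Vf) = 0.2*0.32 + 0.35*0.68 = 0.302

0.302


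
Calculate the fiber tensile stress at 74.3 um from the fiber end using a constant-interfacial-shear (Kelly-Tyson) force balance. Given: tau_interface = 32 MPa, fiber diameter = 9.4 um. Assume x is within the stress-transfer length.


Force balance: sigma_f * (pi*d^2/4) = tau * (pi*d) * x  ->  sigma_f = 4 * tau * x / d
sigma_f = 4 * 32 * 74.3 / 9.4 = 1011.7 MPa

1011.7 MPa


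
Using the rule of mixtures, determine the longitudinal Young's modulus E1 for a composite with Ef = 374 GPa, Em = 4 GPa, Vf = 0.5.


E1 = Ef*Vf + Em*(1-Vf) = 374*0.5 + 4*0.5 = 189.0 GPa

189.0 GPa


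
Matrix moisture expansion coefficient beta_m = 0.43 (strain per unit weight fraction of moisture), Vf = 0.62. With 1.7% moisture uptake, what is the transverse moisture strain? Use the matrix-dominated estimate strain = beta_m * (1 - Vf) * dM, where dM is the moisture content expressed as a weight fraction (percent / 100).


dM = 1.7/100 = 0.017
strain = beta_m * (1-Vf) * dM = 0.43 * 0.38 * 0.017 = 0.0027778

0.0027778


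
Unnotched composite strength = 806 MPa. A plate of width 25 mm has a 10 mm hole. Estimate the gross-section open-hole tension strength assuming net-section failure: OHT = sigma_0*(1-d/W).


OHT = sigma_0*(1-d/W) = 806*(1-10/25) = 483.6 MPa

483.6 MPa


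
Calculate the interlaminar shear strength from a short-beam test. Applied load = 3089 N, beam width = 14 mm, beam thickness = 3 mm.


ILSS = 3F/(4bh) = 3*3089/(4*14*3) = 55.16 MPa

55.16 MPa


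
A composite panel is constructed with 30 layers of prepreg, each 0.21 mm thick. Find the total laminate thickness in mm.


h = n * t_ply = 30 * 0.21 = 6.3 mm

6.3 mm


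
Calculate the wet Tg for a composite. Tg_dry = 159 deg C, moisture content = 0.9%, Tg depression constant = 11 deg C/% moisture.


Tg_wet = Tg_dry - k*moisture = 159 - 11*0.9 = 149.1 deg C

149.1 deg C


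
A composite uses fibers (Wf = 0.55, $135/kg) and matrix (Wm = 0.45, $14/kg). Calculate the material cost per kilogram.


Cost = cost_f*Wf + cost_m*Wm = 135*0.55 + 14*0.45 = $80.55/kg

$80.55/kg


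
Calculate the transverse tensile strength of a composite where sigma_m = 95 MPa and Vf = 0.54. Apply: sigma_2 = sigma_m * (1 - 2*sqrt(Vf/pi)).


factor = 1 - 2*sqrt(0.54/pi) = 0.1708
sigma_2 = 95 * 0.1708 = 16.23 MPa

16.23 MPa


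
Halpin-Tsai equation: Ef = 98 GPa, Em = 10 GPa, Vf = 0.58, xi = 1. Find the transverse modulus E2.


eta = (Ef/Em - 1)/(Ef/Em + xi) = (9.8 - 1)/(9.8 + 1) = 0.8148
E2 = Em*(1+xi*eta*Vf)/(1-eta*Vf) = 27.92 GPa

27.92 GPa


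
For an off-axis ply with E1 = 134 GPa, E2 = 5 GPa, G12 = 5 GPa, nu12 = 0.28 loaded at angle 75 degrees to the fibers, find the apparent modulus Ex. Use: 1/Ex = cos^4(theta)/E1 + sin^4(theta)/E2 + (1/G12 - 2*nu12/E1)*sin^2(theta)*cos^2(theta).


cos^4(75) = 0.004487, sin^4(75) = 0.870513, sin^2(75)*cos^2(75) = 0.0625
1/G12 - 2*nu12/E1 = 1/5 - 2*0.28/134 = 0.195821 GPa^-1
1/Ex = 0.004487/134 + 0.870513/5 + 0.195821*0.0625 = 0.1863748 GPa^-1
Ex = 5.37 GPa

5.37 GPa


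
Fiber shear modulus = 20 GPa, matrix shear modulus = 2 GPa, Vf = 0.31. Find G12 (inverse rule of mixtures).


1/G12 = Vf/Gf + (1-Vf)/Gm = 0.31/20 + 0.69/2
G12 = 2.77 GPa

2.77 GPa


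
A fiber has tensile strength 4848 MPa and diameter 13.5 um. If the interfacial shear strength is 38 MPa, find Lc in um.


Lc = sigma_f * d / (2 * tau_i) = 4848 * 13.5 / (2 * 38) = 861.2 um

861.2 um


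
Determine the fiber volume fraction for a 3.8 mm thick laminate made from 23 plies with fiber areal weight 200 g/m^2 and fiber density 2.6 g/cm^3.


Vf = n * FAW / (rho_f * h * 1000) = 23 * 200 / (2.6 * 3.8 * 1000) = 0.4656

0.4656


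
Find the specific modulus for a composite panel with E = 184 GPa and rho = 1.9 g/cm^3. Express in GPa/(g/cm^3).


Specific stiffness = E/rho = 184/1.9 = 96.8 GPa/(g/cm^3)

96.8 GPa/(g/cm^3)


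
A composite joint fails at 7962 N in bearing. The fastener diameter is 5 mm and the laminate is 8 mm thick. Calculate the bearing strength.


sigma_br = F/(d*h) = 7962/(5*8) = 199.1 MPa

199.1 MPa


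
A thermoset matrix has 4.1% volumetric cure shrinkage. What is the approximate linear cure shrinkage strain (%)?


Linear shrinkage ≈ vol_shrink/3 = 4.1/3 = 1.367%

1.367%


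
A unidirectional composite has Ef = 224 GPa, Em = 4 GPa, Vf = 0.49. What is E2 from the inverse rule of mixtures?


1/E2 = Vf/Ef + (1-Vf)/Em = 0.49/224 + 0.51/4
E2 = 7.71 GPa

7.71 GPa


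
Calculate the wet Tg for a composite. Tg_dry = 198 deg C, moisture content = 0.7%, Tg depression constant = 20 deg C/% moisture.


Tg_wet = Tg_dry - k*moisture = 198 - 20*0.7 = 184.0 deg C

184.0 deg C


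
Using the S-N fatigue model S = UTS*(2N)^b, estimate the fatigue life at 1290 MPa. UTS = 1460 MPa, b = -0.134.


N = 0.5 * (S/UTS)^(1/b) = 0.5 * (1290/1460)^(1/-0.134) = 1.2595 cycles

1.2595 cycles


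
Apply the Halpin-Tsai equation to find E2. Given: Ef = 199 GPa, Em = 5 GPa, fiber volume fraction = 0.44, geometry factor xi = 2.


eta = (Ef/Em - 1)/(Ef/Em + xi) = (39.8 - 1)/(39.8 + 2) = 0.9282
E2 = Em*(1+xi*eta*Vf)/(1-eta*Vf) = 15.36 GPa

15.36 GPa


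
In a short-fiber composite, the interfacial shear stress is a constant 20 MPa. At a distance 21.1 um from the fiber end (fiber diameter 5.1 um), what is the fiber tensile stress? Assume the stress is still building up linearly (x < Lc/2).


Force balance: sigma_f * (pi*d^2/4) = tau * (pi*d) * x  ->  sigma_f = 4 * tau * x / d
sigma_f = 4 * 20 * 21.1 / 5.1 = 331.0 MPa

331.0 MPa


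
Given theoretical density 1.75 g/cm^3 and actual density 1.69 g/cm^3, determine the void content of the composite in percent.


Void% = (rho_theo - rho_actual)/rho_theo * 100 = (1.75 - 1.69)/1.75 * 100 = 3.43%

3.43%


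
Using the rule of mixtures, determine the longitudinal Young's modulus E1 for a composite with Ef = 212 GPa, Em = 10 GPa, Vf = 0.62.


E1 = Ef*Vf + Em*(1-Vf) = 212*0.62 + 10*0.38 = 135.24 GPa

135.24 GPa


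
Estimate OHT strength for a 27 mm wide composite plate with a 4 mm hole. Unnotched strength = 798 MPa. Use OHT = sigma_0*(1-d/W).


OHT = sigma_0*(1-d/W) = 798*(1-4/27) = 679.8 MPa

679.8 MPa


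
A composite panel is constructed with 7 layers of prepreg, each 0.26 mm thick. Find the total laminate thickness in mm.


h = n * t_ply = 7 * 0.26 = 1.82 mm

1.82 mm


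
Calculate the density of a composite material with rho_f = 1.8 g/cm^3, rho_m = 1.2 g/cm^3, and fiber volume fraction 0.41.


rho_c = rho_f*Vf + rho_m*(1-Vf) = 1.8*0.41 + 1.2*0.59 = 1.446 g/cm^3

1.446 g/cm^3


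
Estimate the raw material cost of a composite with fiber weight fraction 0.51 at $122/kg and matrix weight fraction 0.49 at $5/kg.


Cost = cost_f*Wf + cost_m*Wm = 122*0.51 + 5*0.49 = $64.67/kg

$64.67/kg


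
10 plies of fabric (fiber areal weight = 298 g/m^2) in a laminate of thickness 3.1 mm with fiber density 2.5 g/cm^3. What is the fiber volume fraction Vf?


Vf = n * FAW / (rho_f * h * 1000) = 10 * 298 / (2.5 * 3.1 * 1000) = 0.3845

0.3845


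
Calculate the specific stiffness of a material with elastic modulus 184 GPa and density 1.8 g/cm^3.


Specific stiffness = E/rho = 184/1.8 = 102.2 GPa/(g/cm^3)

102.2 GPa/(g/cm^3)


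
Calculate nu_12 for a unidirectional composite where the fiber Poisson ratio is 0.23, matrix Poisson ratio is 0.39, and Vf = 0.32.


nu_12 = nu_f*Vf + nu_m*(1-Vf) = 0.23*0.32 + 0.39*0.68 = 0.3388

0.3388


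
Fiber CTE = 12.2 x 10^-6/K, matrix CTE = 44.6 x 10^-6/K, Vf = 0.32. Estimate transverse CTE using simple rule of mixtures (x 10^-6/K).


alpha_2 = alpha_f*Vf + alpha_m*(1-Vf) = 12.2*0.32 + 44.6*0.68 = 34.2 x 10^-6/K

34.2 x 10^-6/K


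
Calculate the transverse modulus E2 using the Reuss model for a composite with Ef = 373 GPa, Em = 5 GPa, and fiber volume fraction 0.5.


1/E2 = Vf/Ef + (1-Vf)/Em = 0.5/373 + 0.5/5
E2 = 9.87 GPa

9.87 GPa


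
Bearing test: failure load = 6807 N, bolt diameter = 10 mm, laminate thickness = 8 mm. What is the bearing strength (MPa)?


sigma_br = F/(d*h) = 6807/(10*8) = 85.1 MPa

85.1 MPa


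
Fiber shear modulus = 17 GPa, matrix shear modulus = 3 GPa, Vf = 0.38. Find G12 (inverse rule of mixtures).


1/G12 = Vf/Gf + (1-Vf)/Gm = 0.38/17 + 0.62/3
G12 = 4.37 GPa

4.37 GPa


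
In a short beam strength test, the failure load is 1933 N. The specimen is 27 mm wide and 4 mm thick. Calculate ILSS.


ILSS = 3F/(4bh) = 3*1933/(4*27*4) = 13.42 MPa

13.42 MPa


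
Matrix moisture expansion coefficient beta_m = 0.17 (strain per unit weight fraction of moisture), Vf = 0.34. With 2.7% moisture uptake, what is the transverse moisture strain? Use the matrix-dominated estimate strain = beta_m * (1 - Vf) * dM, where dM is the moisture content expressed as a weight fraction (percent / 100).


dM = 2.7/100 = 0.027
strain = beta_m * (1-Vf) * dM = 0.17 * 0.66 * 0.027 = 0.0030294

0.0030294


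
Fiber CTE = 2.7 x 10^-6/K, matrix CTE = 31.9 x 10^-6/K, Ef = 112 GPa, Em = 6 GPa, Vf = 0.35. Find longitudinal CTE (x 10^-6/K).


E1 = Ef*Vf + Em*(1-Vf) = 43.1
alpha_1 = (alpha_f*Ef*Vf + alpha_m*Em*(1-Vf))/E1 = 5.34 x 10^-6/K

5.34 x 10^-6/K


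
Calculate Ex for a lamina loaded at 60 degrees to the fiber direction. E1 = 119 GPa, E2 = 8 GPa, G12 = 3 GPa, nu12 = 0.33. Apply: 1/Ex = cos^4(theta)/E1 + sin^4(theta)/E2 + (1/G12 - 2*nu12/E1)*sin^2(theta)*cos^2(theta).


cos^4(60) = 0.0625, sin^4(60) = 0.5625, sin^2(60)*cos^2(60) = 0.1875
1/G12 - 2*nu12/E1 = 1/3 - 2*0.33/119 = 0.327787 GPa^-1
1/Ex = 0.0625/119 + 0.5625/8 + 0.327787*0.1875 = 0.1322978 GPa^-1
Ex = 7.56 GPa

7.56 GPa


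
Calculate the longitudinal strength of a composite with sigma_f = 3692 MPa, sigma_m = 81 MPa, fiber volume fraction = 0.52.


sigma_1 = sigma_f*Vf + sigma_m*(1-Vf) = 3692*0.52 + 81*0.48 = 1958.7 MPa

1958.7 MPa


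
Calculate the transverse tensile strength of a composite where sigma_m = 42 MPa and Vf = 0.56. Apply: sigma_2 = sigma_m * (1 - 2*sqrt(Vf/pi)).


factor = 1 - 2*sqrt(0.56/pi) = 0.1556
sigma_2 = 42 * 0.1556 = 6.54 MPa

6.54 MPa


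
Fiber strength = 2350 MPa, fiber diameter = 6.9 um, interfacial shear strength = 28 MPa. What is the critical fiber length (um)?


Lc = sigma_f * d / (2 * tau_i) = 2350 * 6.9 / (2 * 28) = 289.6 um

289.6 um


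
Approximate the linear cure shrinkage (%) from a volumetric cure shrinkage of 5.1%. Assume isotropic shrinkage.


Linear shrinkage ≈ vol_shrink/3 = 5.1/3 = 1.7%

1.7%


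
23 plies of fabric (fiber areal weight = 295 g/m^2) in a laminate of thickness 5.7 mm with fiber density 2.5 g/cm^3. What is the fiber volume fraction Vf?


Vf = n * FAW / (rho_f * h * 1000) = 23 * 295 / (2.5 * 5.7 * 1000) = 0.4761

0.4761


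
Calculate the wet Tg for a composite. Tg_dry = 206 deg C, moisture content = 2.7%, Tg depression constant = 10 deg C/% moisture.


Tg_wet = Tg_dry - k*moisture = 206 - 10*2.7 = 179.0 deg C

179.0 deg C


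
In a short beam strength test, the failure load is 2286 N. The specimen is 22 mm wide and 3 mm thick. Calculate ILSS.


ILSS = 3F/(4bh) = 3*2286/(4*22*3) = 25.98 MPa

25.98 MPa


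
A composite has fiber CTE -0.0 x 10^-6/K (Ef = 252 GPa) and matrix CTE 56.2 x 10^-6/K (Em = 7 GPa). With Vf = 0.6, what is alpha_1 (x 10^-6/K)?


E1 = Ef*Vf + Em*(1-Vf) = 154.0
alpha_1 = (alpha_f*Ef*Vf + alpha_m*Em*(1-Vf))/E1 = 1.02 x 10^-6/K

1.02 x 10^-6/K


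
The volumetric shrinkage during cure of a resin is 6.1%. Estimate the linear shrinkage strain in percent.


Linear shrinkage ≈ vol_shrink/3 = 6.1/3 = 2.033%

2.033%


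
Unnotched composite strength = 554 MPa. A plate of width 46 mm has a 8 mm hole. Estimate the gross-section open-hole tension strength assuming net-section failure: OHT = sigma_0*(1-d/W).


OHT = sigma_0*(1-d/W) = 554*(1-8/46) = 457.7 MPa

457.7 MPa


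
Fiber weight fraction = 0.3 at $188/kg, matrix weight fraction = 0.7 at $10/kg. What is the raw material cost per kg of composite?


Cost = cost_f*Wf + cost_m*Wm = 188*0.3 + 10*0.7 = $63.4/kg

$63.4/kg
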